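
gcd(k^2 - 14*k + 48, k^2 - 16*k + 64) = k - 8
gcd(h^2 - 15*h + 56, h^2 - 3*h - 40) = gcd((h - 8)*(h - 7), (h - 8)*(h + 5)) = h - 8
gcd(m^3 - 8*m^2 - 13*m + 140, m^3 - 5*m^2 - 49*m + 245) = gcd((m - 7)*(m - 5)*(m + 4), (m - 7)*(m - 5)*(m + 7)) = m^2 - 12*m + 35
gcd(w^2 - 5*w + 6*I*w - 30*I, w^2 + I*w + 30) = w + 6*I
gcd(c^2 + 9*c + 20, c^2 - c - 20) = c + 4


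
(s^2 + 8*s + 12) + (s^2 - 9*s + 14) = 2*s^2 - s + 26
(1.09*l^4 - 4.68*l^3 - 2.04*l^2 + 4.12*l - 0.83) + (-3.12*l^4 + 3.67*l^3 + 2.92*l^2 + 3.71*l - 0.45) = -2.03*l^4 - 1.01*l^3 + 0.88*l^2 + 7.83*l - 1.28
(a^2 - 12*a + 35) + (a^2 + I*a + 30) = 2*a^2 - 12*a + I*a + 65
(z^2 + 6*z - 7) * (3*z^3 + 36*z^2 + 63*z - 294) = 3*z^5 + 54*z^4 + 258*z^3 - 168*z^2 - 2205*z + 2058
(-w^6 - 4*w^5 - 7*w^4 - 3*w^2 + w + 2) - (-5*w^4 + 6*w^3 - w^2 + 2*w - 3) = -w^6 - 4*w^5 - 2*w^4 - 6*w^3 - 2*w^2 - w + 5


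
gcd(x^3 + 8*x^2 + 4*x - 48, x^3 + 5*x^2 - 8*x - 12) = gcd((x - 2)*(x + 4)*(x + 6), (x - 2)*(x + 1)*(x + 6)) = x^2 + 4*x - 12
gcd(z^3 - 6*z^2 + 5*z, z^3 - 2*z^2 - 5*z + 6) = z - 1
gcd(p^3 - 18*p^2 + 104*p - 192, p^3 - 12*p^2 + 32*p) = p^2 - 12*p + 32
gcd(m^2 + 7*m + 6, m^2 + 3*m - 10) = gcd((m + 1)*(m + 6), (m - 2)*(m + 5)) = 1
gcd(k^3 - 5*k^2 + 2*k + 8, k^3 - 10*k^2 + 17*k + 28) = k^2 - 3*k - 4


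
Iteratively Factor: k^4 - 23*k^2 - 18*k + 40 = (k + 4)*(k^3 - 4*k^2 - 7*k + 10) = (k - 1)*(k + 4)*(k^2 - 3*k - 10) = (k - 5)*(k - 1)*(k + 4)*(k + 2)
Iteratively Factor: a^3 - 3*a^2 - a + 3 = (a - 3)*(a^2 - 1) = (a - 3)*(a + 1)*(a - 1)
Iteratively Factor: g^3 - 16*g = (g + 4)*(g^2 - 4*g) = g*(g + 4)*(g - 4)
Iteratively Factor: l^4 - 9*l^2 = (l)*(l^3 - 9*l) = l*(l - 3)*(l^2 + 3*l) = l*(l - 3)*(l + 3)*(l)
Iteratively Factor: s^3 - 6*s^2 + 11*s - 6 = (s - 1)*(s^2 - 5*s + 6) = (s - 3)*(s - 1)*(s - 2)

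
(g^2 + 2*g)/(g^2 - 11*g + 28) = g*(g + 2)/(g^2 - 11*g + 28)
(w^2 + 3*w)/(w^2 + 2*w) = (w + 3)/(w + 2)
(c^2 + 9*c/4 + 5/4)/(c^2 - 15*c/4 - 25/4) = (c + 1)/(c - 5)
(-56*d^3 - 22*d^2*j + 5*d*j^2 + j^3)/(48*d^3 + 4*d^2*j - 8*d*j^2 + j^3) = (-7*d - j)/(6*d - j)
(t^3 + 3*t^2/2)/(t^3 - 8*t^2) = (t + 3/2)/(t - 8)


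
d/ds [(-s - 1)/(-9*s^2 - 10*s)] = (-9*s^2 - 18*s - 10)/(s^2*(81*s^2 + 180*s + 100))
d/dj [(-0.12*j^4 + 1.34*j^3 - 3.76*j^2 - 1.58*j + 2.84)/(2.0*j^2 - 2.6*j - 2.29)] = (-0.48*j^5 + 3.616*j^4 - 5.8688*j^3 + 3.7302*j^2 + 5.8608*j + 11.0022)/(4.0*j^4 - 10.4*j^3 - 2.4*j^2 + 11.908*j + 5.2441)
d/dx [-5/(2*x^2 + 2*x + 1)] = 10*(2*x + 1)/(2*x^2 + 2*x + 1)^2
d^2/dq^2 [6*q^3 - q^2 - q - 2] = 36*q - 2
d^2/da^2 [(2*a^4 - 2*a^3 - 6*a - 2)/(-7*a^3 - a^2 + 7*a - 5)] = 4*(-57*a^6 + 714*a^5 - 15*a^4 + 530*a^3 - 1029*a^2 - 96*a + 149)/(343*a^9 + 147*a^8 - 1008*a^7 + 442*a^6 + 1218*a^5 - 1308*a^4 - 28*a^3 + 810*a^2 - 525*a + 125)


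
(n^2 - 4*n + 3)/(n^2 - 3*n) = (n - 1)/n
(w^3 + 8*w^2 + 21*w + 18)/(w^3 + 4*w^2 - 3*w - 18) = (w + 2)/(w - 2)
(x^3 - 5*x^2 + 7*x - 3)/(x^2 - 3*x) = x - 2 + 1/x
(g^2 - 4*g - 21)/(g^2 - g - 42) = (g + 3)/(g + 6)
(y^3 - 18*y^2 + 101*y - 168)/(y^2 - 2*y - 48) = (y^2 - 10*y + 21)/(y + 6)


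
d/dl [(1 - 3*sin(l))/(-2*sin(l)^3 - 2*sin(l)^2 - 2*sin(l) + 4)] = (-6*sin(l)^3 + 2*sin(l) - 5)*cos(l)/(2*(sin(l)^3 + sin(l)^2 + sin(l) - 2)^2)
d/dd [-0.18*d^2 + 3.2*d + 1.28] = 3.2 - 0.36*d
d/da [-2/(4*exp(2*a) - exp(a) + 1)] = (16*exp(a) - 2)*exp(a)/(4*exp(2*a) - exp(a) + 1)^2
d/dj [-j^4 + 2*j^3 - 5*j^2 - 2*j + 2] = -4*j^3 + 6*j^2 - 10*j - 2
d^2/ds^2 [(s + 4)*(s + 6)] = 2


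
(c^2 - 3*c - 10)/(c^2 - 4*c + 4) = (c^2 - 3*c - 10)/(c^2 - 4*c + 4)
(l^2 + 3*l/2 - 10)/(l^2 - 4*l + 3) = (l^2 + 3*l/2 - 10)/(l^2 - 4*l + 3)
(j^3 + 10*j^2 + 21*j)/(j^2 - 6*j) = (j^2 + 10*j + 21)/(j - 6)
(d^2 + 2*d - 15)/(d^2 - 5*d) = (d^2 + 2*d - 15)/(d*(d - 5))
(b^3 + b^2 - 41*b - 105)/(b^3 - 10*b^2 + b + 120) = (b^2 - 2*b - 35)/(b^2 - 13*b + 40)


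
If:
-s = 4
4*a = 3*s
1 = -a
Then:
No Solution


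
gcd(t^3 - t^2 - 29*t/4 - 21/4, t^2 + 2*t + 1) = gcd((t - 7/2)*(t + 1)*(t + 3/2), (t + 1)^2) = t + 1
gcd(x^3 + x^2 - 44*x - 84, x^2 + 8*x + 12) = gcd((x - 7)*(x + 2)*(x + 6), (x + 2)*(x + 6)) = x^2 + 8*x + 12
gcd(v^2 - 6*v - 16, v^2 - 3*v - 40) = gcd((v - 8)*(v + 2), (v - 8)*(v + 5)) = v - 8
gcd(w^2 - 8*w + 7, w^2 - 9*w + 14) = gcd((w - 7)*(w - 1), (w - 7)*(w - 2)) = w - 7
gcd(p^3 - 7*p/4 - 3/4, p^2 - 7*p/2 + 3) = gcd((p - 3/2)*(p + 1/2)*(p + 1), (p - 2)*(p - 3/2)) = p - 3/2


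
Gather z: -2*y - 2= -2*y - 2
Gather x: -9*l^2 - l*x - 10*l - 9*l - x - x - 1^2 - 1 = -9*l^2 - 19*l + x*(-l - 2) - 2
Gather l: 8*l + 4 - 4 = 8*l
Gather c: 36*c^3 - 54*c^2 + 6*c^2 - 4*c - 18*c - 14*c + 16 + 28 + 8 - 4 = 36*c^3 - 48*c^2 - 36*c + 48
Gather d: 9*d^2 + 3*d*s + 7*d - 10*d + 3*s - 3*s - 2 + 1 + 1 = 9*d^2 + d*(3*s - 3)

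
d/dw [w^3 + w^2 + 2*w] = 3*w^2 + 2*w + 2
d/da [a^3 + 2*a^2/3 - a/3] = 3*a^2 + 4*a/3 - 1/3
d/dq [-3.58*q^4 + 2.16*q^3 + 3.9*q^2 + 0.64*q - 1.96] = -14.32*q^3 + 6.48*q^2 + 7.8*q + 0.64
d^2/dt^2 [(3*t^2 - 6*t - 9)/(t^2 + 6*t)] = 6*(-8*t^3 - 9*t^2 - 54*t - 108)/(t^3*(t^3 + 18*t^2 + 108*t + 216))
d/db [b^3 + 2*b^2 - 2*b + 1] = 3*b^2 + 4*b - 2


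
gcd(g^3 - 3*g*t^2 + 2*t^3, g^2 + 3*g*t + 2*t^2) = g + 2*t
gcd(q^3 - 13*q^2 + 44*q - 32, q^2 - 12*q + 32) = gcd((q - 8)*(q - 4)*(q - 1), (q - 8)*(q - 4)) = q^2 - 12*q + 32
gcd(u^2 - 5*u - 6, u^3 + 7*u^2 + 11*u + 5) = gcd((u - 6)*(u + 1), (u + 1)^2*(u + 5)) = u + 1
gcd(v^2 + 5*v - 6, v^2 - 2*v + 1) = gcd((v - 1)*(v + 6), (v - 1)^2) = v - 1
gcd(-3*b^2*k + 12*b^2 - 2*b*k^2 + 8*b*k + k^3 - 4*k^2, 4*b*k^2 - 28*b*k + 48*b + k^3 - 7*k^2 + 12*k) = k - 4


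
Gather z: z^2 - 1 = z^2 - 1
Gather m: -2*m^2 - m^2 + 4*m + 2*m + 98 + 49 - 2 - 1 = -3*m^2 + 6*m + 144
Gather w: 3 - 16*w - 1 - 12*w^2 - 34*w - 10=-12*w^2 - 50*w - 8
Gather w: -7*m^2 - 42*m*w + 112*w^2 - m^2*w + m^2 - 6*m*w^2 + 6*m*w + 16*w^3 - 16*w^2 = -6*m^2 + 16*w^3 + w^2*(96 - 6*m) + w*(-m^2 - 36*m)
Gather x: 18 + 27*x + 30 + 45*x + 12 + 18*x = 90*x + 60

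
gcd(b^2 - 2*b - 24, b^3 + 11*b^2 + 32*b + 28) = 1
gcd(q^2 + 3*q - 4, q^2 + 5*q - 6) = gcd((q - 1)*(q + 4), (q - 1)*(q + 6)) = q - 1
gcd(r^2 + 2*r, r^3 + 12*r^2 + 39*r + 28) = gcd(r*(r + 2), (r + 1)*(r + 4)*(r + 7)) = 1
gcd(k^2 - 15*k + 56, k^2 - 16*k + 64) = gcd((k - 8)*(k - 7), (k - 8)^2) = k - 8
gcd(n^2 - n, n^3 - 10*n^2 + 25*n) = n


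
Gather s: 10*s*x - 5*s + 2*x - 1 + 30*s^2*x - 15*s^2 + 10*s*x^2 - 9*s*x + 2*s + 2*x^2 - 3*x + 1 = s^2*(30*x - 15) + s*(10*x^2 + x - 3) + 2*x^2 - x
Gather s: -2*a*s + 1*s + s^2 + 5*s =s^2 + s*(6 - 2*a)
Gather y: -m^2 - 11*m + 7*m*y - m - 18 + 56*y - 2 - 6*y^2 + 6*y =-m^2 - 12*m - 6*y^2 + y*(7*m + 62) - 20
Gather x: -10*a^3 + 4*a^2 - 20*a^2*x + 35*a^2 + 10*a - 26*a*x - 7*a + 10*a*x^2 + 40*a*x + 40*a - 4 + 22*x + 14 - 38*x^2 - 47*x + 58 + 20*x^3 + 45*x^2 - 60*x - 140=-10*a^3 + 39*a^2 + 43*a + 20*x^3 + x^2*(10*a + 7) + x*(-20*a^2 + 14*a - 85) - 72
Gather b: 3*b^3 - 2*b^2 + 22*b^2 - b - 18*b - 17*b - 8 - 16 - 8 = 3*b^3 + 20*b^2 - 36*b - 32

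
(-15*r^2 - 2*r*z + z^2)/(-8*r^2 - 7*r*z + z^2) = (15*r^2 + 2*r*z - z^2)/(8*r^2 + 7*r*z - z^2)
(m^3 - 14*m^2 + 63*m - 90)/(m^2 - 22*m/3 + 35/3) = 3*(m^2 - 9*m + 18)/(3*m - 7)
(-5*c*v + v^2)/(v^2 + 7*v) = (-5*c + v)/(v + 7)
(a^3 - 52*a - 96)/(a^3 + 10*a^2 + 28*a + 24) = (a - 8)/(a + 2)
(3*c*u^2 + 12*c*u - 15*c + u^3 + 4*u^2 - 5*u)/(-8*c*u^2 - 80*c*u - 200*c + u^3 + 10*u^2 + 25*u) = (3*c*u - 3*c + u^2 - u)/(-8*c*u - 40*c + u^2 + 5*u)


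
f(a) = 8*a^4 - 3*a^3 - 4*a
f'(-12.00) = -56596.00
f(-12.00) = 171120.00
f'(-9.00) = -24061.00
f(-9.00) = 54711.00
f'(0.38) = -3.54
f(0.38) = -1.52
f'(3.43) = 1181.43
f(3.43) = 972.52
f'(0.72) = 3.28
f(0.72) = -1.85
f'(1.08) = 25.81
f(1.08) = 2.78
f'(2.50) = 439.75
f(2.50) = 255.62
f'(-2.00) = -296.00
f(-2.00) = 160.00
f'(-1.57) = -150.02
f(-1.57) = 66.50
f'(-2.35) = -468.99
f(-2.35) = 292.32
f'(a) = 32*a^3 - 9*a^2 - 4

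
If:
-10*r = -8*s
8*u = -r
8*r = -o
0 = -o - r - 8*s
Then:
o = 0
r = 0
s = 0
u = 0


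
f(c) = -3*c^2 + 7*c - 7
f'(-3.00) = 25.00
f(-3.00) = -55.00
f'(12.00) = -65.00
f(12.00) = -355.00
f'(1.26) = -0.56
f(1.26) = -2.94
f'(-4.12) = 31.72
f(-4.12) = -86.76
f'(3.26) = -12.56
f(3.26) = -16.06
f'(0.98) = 1.12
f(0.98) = -3.02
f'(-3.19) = 26.14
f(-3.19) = -59.86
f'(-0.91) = 12.46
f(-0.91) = -15.85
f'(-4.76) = 35.56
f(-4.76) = -108.29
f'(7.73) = -39.38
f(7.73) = -132.15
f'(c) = 7 - 6*c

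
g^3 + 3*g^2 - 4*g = g*(g - 1)*(g + 4)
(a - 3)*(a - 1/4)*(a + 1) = a^3 - 9*a^2/4 - 5*a/2 + 3/4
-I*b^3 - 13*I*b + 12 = (b - 4*I)*(b + 3*I)*(-I*b + 1)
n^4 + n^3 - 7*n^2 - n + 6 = (n - 2)*(n - 1)*(n + 1)*(n + 3)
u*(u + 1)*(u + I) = u^3 + u^2 + I*u^2 + I*u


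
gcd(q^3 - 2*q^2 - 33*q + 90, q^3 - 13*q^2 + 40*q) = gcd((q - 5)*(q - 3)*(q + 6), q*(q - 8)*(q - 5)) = q - 5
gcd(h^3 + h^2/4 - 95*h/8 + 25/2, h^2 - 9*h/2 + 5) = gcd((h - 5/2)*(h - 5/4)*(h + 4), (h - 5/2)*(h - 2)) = h - 5/2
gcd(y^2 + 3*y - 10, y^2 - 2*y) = y - 2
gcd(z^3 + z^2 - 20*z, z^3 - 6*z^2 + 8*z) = z^2 - 4*z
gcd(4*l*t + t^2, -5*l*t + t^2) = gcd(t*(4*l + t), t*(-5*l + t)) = t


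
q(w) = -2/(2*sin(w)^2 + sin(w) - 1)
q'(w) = -2*(-4*sin(w)*cos(w) - cos(w))/(2*sin(w)^2 + sin(w) - 1)^2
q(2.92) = 2.93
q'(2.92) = -7.85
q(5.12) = 8.61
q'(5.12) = -39.24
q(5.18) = 6.69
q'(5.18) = -25.92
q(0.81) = -2.59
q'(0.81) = 8.98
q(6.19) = 1.86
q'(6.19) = 1.08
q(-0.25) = 1.78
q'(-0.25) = 0.02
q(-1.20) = 10.28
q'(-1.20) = -52.19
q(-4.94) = -1.07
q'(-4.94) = 0.63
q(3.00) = 2.44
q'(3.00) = -4.62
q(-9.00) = 1.86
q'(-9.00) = 1.03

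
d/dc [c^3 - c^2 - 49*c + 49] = 3*c^2 - 2*c - 49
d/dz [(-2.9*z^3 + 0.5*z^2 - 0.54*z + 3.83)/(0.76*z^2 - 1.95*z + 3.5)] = (-2.204*z^4 + 11.31*z^3 - 31.0146*z^2 - 2.3216*z + 5.5785)/(0.5776*z^4 - 2.964*z^3 + 9.1225*z^2 - 13.65*z + 12.25)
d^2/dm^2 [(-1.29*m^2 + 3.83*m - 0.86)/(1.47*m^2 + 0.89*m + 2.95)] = (19.927908*m^3 + 22.414266*m^2 - 106.403598*m - 36.467412)/(3.176523*m^6 + 5.769603*m^5 + 22.617126*m^4 + 23.861879*m^3 + 45.38811*m^2 + 23.235675*m + 25.672375)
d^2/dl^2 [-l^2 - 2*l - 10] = -2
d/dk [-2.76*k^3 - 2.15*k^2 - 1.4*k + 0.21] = -8.28*k^2 - 4.3*k - 1.4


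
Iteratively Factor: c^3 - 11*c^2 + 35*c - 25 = (c - 1)*(c^2 - 10*c + 25) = (c - 5)*(c - 1)*(c - 5)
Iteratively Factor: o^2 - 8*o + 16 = (o - 4)*(o - 4)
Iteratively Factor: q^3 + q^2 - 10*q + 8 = (q - 2)*(q^2 + 3*q - 4) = (q - 2)*(q + 4)*(q - 1)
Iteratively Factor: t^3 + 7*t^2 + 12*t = (t + 3)*(t^2 + 4*t) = t*(t + 3)*(t + 4)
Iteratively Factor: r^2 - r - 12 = (r - 4)*(r + 3)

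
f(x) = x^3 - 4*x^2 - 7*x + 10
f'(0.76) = -11.35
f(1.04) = -0.48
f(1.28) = -3.42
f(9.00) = 352.00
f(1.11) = -1.33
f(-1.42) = 9.01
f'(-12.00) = 521.00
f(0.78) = 2.58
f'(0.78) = -11.41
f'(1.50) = -12.25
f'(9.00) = 164.00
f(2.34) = -15.47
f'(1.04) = -12.08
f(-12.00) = -2210.00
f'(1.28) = -12.32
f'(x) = 3*x^2 - 8*x - 7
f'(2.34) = -9.29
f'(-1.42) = 10.41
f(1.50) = -6.12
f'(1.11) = -12.18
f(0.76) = 2.81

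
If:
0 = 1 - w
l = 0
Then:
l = 0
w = 1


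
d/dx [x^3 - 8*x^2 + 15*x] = 3*x^2 - 16*x + 15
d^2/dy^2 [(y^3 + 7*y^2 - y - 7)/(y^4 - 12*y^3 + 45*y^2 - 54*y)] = 2*(y^7 + 27*y^6 - 240*y^5 - 46*y^4 + 2901*y^3 - 3213*y^2 + 4158*y - 2268)/(y^3*(y^7 - 30*y^6 + 378*y^5 - 2592*y^4 + 10449*y^3 - 24786*y^2 + 32076*y - 17496))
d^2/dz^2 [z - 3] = 0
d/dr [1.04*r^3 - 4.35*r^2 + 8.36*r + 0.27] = 3.12*r^2 - 8.7*r + 8.36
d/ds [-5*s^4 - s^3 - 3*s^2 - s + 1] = -20*s^3 - 3*s^2 - 6*s - 1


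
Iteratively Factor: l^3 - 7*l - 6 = (l - 3)*(l^2 + 3*l + 2) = (l - 3)*(l + 2)*(l + 1)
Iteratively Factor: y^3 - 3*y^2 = (y)*(y^2 - 3*y) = y*(y - 3)*(y)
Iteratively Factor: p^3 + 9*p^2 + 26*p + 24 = (p + 2)*(p^2 + 7*p + 12) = (p + 2)*(p + 4)*(p + 3)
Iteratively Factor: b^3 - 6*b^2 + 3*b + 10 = (b - 5)*(b^2 - b - 2) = (b - 5)*(b + 1)*(b - 2)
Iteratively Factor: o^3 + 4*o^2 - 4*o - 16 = (o - 2)*(o^2 + 6*o + 8) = (o - 2)*(o + 4)*(o + 2)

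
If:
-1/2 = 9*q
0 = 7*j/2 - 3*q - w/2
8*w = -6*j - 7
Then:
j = -29/186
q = -1/18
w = -47/62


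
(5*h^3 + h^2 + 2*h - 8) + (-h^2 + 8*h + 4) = 5*h^3 + 10*h - 4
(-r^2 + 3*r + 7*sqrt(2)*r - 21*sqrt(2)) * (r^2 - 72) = -r^4 + 3*r^3 + 7*sqrt(2)*r^3 - 21*sqrt(2)*r^2 + 72*r^2 - 504*sqrt(2)*r - 216*r + 1512*sqrt(2)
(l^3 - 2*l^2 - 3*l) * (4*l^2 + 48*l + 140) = 4*l^5 + 40*l^4 + 32*l^3 - 424*l^2 - 420*l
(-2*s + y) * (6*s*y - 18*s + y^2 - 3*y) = -12*s^2*y + 36*s^2 + 4*s*y^2 - 12*s*y + y^3 - 3*y^2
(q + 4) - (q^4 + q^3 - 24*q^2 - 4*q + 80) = -q^4 - q^3 + 24*q^2 + 5*q - 76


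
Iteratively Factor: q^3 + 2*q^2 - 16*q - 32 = (q + 4)*(q^2 - 2*q - 8) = (q + 2)*(q + 4)*(q - 4)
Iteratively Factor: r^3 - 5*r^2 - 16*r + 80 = (r - 4)*(r^2 - r - 20) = (r - 4)*(r + 4)*(r - 5)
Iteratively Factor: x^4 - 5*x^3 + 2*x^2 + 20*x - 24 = (x - 2)*(x^3 - 3*x^2 - 4*x + 12) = (x - 3)*(x - 2)*(x^2 - 4) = (x - 3)*(x - 2)^2*(x + 2)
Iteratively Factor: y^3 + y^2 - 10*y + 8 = (y - 2)*(y^2 + 3*y - 4) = (y - 2)*(y - 1)*(y + 4)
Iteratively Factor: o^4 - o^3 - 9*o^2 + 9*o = (o + 3)*(o^3 - 4*o^2 + 3*o) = (o - 1)*(o + 3)*(o^2 - 3*o) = (o - 3)*(o - 1)*(o + 3)*(o)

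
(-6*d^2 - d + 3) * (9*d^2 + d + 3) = -54*d^4 - 15*d^3 + 8*d^2 + 9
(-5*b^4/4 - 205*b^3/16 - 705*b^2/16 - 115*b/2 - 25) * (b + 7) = -5*b^5/4 - 345*b^4/16 - 535*b^3/4 - 5855*b^2/16 - 855*b/2 - 175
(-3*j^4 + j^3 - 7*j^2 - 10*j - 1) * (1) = -3*j^4 + j^3 - 7*j^2 - 10*j - 1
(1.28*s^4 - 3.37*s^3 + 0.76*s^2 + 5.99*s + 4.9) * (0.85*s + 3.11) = 1.088*s^5 + 1.1163*s^4 - 9.8347*s^3 + 7.4551*s^2 + 22.7939*s + 15.239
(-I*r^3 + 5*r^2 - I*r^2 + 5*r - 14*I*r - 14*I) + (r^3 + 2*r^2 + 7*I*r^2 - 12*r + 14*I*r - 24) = r^3 - I*r^3 + 7*r^2 + 6*I*r^2 - 7*r - 24 - 14*I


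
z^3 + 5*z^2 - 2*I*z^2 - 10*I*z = z*(z + 5)*(z - 2*I)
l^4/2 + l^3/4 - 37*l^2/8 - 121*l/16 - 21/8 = (l/2 + 1)*(l - 7/2)*(l + 1/2)*(l + 3/2)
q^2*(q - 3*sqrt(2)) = q^3 - 3*sqrt(2)*q^2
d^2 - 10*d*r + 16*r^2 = (d - 8*r)*(d - 2*r)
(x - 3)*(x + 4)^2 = x^3 + 5*x^2 - 8*x - 48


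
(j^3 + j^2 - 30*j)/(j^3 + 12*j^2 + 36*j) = (j - 5)/(j + 6)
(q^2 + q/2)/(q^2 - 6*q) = (q + 1/2)/(q - 6)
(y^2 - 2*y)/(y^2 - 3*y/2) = 2*(y - 2)/(2*y - 3)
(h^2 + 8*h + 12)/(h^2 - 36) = (h + 2)/(h - 6)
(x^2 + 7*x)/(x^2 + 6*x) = (x + 7)/(x + 6)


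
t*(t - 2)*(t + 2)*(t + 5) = t^4 + 5*t^3 - 4*t^2 - 20*t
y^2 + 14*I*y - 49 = (y + 7*I)^2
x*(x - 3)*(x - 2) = x^3 - 5*x^2 + 6*x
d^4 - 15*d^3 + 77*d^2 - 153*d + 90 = (d - 6)*(d - 5)*(d - 3)*(d - 1)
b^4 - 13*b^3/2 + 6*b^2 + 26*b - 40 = (b - 4)*(b - 5/2)*(b - 2)*(b + 2)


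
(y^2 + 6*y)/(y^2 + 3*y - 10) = y*(y + 6)/(y^2 + 3*y - 10)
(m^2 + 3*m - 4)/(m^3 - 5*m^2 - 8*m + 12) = (m + 4)/(m^2 - 4*m - 12)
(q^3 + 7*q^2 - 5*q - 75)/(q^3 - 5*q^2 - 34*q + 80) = (q^2 + 2*q - 15)/(q^2 - 10*q + 16)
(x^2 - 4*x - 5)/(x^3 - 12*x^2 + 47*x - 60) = (x + 1)/(x^2 - 7*x + 12)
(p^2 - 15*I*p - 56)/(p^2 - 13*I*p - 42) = (p - 8*I)/(p - 6*I)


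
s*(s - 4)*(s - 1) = s^3 - 5*s^2 + 4*s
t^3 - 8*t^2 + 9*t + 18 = (t - 6)*(t - 3)*(t + 1)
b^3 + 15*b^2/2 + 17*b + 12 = (b + 3/2)*(b + 2)*(b + 4)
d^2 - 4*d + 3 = (d - 3)*(d - 1)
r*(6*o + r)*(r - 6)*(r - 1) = 6*o*r^3 - 42*o*r^2 + 36*o*r + r^4 - 7*r^3 + 6*r^2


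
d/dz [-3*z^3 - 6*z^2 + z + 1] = -9*z^2 - 12*z + 1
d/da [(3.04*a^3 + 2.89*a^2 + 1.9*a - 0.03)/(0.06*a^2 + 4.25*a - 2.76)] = (0.1824*a^4 + 25.84*a^3 - 13.0027*a^2 - 15.9492*a - 5.1165)/(0.0036*a^4 + 0.51*a^3 + 17.7313*a^2 - 23.46*a + 7.6176)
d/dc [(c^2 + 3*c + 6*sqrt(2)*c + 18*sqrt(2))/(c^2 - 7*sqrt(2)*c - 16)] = (-13*sqrt(2)*c^2 - 3*c^2 - 36*sqrt(2)*c - 32*c - 96*sqrt(2) + 204)/(c^4 - 14*sqrt(2)*c^3 + 66*c^2 + 224*sqrt(2)*c + 256)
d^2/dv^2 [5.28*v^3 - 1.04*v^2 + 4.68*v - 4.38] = 31.68*v - 2.08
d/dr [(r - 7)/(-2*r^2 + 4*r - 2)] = (r - 13)/(2*(r^3 - 3*r^2 + 3*r - 1))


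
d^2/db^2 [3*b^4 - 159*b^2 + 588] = 36*b^2 - 318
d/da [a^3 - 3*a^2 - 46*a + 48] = 3*a^2 - 6*a - 46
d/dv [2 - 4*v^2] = -8*v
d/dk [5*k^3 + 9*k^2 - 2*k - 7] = 15*k^2 + 18*k - 2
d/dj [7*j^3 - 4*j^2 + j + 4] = 21*j^2 - 8*j + 1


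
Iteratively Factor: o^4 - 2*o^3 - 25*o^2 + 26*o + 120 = (o - 3)*(o^3 + o^2 - 22*o - 40) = (o - 3)*(o + 2)*(o^2 - o - 20) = (o - 5)*(o - 3)*(o + 2)*(o + 4)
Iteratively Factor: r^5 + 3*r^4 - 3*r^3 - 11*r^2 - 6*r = (r + 1)*(r^4 + 2*r^3 - 5*r^2 - 6*r) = (r - 2)*(r + 1)*(r^3 + 4*r^2 + 3*r) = r*(r - 2)*(r + 1)*(r^2 + 4*r + 3) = r*(r - 2)*(r + 1)*(r + 3)*(r + 1)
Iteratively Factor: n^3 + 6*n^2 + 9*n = (n + 3)*(n^2 + 3*n) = n*(n + 3)*(n + 3)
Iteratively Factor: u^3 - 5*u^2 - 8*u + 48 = (u - 4)*(u^2 - u - 12) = (u - 4)^2*(u + 3)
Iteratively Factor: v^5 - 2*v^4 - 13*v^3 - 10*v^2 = (v + 2)*(v^4 - 4*v^3 - 5*v^2) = (v + 1)*(v + 2)*(v^3 - 5*v^2) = v*(v + 1)*(v + 2)*(v^2 - 5*v) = v*(v - 5)*(v + 1)*(v + 2)*(v)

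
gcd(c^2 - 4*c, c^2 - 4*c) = c^2 - 4*c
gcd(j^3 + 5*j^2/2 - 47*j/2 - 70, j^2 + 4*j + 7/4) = j + 7/2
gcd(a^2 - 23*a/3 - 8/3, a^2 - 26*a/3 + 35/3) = 1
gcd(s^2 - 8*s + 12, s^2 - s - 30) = s - 6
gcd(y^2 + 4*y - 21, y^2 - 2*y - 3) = y - 3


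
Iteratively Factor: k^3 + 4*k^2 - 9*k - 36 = (k + 4)*(k^2 - 9) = (k + 3)*(k + 4)*(k - 3)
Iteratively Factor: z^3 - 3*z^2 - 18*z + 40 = (z + 4)*(z^2 - 7*z + 10) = (z - 5)*(z + 4)*(z - 2)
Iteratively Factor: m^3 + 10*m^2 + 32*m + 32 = (m + 2)*(m^2 + 8*m + 16) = (m + 2)*(m + 4)*(m + 4)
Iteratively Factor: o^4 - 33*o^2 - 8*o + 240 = (o + 4)*(o^3 - 4*o^2 - 17*o + 60) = (o + 4)^2*(o^2 - 8*o + 15) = (o - 5)*(o + 4)^2*(o - 3)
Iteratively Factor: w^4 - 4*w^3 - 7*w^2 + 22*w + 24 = (w - 4)*(w^3 - 7*w - 6) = (w - 4)*(w - 3)*(w^2 + 3*w + 2) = (w - 4)*(w - 3)*(w + 2)*(w + 1)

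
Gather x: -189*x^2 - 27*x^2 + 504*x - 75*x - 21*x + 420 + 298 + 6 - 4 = -216*x^2 + 408*x + 720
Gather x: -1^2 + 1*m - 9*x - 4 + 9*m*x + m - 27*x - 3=2*m + x*(9*m - 36) - 8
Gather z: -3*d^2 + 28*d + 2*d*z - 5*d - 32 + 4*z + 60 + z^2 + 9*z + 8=-3*d^2 + 23*d + z^2 + z*(2*d + 13) + 36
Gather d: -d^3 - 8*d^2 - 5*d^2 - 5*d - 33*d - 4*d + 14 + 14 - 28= -d^3 - 13*d^2 - 42*d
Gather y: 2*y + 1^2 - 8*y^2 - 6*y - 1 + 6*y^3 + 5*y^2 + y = 6*y^3 - 3*y^2 - 3*y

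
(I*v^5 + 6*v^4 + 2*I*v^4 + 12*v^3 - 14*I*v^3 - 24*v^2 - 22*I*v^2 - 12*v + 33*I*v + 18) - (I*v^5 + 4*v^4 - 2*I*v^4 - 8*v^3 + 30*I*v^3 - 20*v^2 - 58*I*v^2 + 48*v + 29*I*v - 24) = 2*v^4 + 4*I*v^4 + 20*v^3 - 44*I*v^3 - 4*v^2 + 36*I*v^2 - 60*v + 4*I*v + 42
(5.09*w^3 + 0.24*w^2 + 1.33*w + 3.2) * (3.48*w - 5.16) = 17.7132*w^4 - 25.4292*w^3 + 3.39*w^2 + 4.2732*w - 16.512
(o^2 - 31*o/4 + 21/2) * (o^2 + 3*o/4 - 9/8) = o^4 - 7*o^3 + 57*o^2/16 + 531*o/32 - 189/16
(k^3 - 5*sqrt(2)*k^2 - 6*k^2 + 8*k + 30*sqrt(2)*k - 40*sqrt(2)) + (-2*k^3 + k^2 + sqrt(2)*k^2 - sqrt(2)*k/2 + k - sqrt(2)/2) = -k^3 - 4*sqrt(2)*k^2 - 5*k^2 + 9*k + 59*sqrt(2)*k/2 - 81*sqrt(2)/2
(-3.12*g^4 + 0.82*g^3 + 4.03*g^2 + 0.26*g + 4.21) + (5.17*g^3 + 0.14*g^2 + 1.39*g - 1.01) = -3.12*g^4 + 5.99*g^3 + 4.17*g^2 + 1.65*g + 3.2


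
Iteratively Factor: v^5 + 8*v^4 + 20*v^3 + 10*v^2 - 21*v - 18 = (v + 1)*(v^4 + 7*v^3 + 13*v^2 - 3*v - 18) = (v + 1)*(v + 2)*(v^3 + 5*v^2 + 3*v - 9) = (v + 1)*(v + 2)*(v + 3)*(v^2 + 2*v - 3) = (v - 1)*(v + 1)*(v + 2)*(v + 3)*(v + 3)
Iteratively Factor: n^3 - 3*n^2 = (n)*(n^2 - 3*n) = n^2*(n - 3)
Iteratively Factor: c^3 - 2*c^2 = (c)*(c^2 - 2*c) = c*(c - 2)*(c)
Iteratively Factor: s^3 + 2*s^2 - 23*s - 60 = (s + 4)*(s^2 - 2*s - 15) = (s + 3)*(s + 4)*(s - 5)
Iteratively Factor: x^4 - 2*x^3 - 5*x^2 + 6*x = (x - 1)*(x^3 - x^2 - 6*x) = x*(x - 1)*(x^2 - x - 6) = x*(x - 3)*(x - 1)*(x + 2)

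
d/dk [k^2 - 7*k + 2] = 2*k - 7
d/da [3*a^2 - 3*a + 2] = 6*a - 3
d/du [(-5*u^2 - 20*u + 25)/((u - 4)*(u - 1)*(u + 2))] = 5*(u^2 + 10*u - 2)/(u^4 - 4*u^3 - 12*u^2 + 32*u + 64)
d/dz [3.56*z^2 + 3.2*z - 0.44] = 7.12*z + 3.2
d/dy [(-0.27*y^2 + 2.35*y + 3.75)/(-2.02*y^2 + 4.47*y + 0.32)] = (3.5401*y^2 + 14.9772*y - 16.0105)/(4.0804*y^4 - 18.0588*y^3 + 18.6881*y^2 + 2.8608*y + 0.1024)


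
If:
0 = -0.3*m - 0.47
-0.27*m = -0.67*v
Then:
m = -1.57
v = -0.63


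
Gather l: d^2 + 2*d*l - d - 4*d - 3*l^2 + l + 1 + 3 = d^2 - 5*d - 3*l^2 + l*(2*d + 1) + 4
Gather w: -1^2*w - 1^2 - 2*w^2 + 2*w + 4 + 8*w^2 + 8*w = 6*w^2 + 9*w + 3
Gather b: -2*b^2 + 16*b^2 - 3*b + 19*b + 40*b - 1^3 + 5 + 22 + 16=14*b^2 + 56*b + 42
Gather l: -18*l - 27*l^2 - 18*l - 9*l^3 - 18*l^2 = -9*l^3 - 45*l^2 - 36*l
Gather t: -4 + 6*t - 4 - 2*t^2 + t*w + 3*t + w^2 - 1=-2*t^2 + t*(w + 9) + w^2 - 9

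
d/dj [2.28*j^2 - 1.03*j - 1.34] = 4.56*j - 1.03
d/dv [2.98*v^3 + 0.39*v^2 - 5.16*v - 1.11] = 8.94*v^2 + 0.78*v - 5.16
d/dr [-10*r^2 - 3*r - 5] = -20*r - 3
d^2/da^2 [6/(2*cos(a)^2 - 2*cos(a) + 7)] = 12*(8*sin(a)^4 + 22*sin(a)^2 + 29*cos(a)/2 - 3*cos(3*a)/2 - 20)/(2*sin(a)^2 + 2*cos(a) - 9)^3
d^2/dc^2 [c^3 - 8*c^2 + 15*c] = 6*c - 16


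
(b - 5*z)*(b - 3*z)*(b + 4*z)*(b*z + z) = b^4*z - 4*b^3*z^2 + b^3*z - 17*b^2*z^3 - 4*b^2*z^2 + 60*b*z^4 - 17*b*z^3 + 60*z^4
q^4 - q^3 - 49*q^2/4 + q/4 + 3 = (q - 4)*(q - 1/2)*(q + 1/2)*(q + 3)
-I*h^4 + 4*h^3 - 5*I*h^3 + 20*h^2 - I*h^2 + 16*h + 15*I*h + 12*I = (h + 4)*(h + I)*(h + 3*I)*(-I*h - I)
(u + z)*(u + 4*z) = u^2 + 5*u*z + 4*z^2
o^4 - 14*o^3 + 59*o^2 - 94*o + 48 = (o - 8)*(o - 3)*(o - 2)*(o - 1)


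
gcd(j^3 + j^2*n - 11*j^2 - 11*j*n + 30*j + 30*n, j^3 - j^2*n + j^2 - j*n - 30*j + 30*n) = j - 5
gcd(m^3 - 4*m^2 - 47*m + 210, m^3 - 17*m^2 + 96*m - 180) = m^2 - 11*m + 30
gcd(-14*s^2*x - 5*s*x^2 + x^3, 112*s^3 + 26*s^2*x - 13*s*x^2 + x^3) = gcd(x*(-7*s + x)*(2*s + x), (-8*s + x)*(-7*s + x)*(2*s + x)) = -14*s^2 - 5*s*x + x^2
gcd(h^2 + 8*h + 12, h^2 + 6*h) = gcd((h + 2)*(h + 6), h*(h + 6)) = h + 6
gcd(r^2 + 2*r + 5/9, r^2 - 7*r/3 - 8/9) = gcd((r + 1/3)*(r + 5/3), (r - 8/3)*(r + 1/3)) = r + 1/3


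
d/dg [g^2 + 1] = 2*g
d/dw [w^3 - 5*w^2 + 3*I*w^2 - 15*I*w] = 3*w^2 + w*(-10 + 6*I) - 15*I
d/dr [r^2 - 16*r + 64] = 2*r - 16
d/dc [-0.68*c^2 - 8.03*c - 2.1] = -1.36*c - 8.03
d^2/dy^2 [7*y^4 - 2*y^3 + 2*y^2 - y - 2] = 84*y^2 - 12*y + 4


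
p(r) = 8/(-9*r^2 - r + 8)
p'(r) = 8*(18*r + 1)/(-9*r^2 - r + 8)^2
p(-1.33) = -1.21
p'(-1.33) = -4.23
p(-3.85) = -0.07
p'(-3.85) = -0.04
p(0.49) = 1.50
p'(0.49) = 2.75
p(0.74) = 3.43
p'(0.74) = 21.07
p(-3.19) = -0.10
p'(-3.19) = -0.07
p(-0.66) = 1.69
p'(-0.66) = -3.87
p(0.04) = 1.01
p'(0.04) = 0.22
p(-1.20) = -2.13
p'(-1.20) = -11.66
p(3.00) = -0.11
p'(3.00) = 0.08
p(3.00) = -0.11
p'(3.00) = 0.08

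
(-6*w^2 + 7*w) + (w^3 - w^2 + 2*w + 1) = w^3 - 7*w^2 + 9*w + 1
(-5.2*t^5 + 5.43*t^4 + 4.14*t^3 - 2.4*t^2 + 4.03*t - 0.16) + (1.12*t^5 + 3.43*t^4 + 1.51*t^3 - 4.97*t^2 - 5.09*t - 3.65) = -4.08*t^5 + 8.86*t^4 + 5.65*t^3 - 7.37*t^2 - 1.06*t - 3.81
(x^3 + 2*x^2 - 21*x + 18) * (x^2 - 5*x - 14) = x^5 - 3*x^4 - 45*x^3 + 95*x^2 + 204*x - 252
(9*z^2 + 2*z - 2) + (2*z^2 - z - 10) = 11*z^2 + z - 12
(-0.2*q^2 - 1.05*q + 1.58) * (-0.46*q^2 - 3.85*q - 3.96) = 0.092*q^4 + 1.253*q^3 + 4.1077*q^2 - 1.925*q - 6.2568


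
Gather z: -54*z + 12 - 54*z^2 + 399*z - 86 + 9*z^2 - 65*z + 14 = -45*z^2 + 280*z - 60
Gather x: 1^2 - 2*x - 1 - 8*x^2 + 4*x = -8*x^2 + 2*x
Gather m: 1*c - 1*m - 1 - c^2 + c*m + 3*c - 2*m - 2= -c^2 + 4*c + m*(c - 3) - 3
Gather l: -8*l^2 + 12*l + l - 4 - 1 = -8*l^2 + 13*l - 5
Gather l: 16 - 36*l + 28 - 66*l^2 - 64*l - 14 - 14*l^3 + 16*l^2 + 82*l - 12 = -14*l^3 - 50*l^2 - 18*l + 18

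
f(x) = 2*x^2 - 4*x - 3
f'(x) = 4*x - 4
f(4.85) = 24.64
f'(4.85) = 15.40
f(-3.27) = 31.47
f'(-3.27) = -17.08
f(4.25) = 16.12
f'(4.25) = 13.00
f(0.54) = -4.58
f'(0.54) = -1.84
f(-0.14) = -2.40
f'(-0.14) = -4.56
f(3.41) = 6.62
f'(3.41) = 9.64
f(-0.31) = -1.57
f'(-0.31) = -5.24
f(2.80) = 1.48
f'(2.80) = 7.20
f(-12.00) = 333.00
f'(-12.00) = -52.00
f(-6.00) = 93.00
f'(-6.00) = -28.00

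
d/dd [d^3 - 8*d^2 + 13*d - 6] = 3*d^2 - 16*d + 13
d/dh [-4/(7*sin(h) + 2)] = 28*cos(h)/(7*sin(h) + 2)^2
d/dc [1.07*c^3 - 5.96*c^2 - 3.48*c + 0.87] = 3.21*c^2 - 11.92*c - 3.48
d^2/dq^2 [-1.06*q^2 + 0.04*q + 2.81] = -2.12000000000000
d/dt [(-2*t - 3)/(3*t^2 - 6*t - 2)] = 2*(3*t^2 + 9*t - 7)/(9*t^4 - 36*t^3 + 24*t^2 + 24*t + 4)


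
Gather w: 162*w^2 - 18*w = 162*w^2 - 18*w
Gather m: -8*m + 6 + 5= 11 - 8*m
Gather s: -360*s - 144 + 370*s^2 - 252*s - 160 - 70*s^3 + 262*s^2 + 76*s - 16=-70*s^3 + 632*s^2 - 536*s - 320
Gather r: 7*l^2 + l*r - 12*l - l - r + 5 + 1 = 7*l^2 - 13*l + r*(l - 1) + 6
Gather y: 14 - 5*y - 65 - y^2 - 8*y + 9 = -y^2 - 13*y - 42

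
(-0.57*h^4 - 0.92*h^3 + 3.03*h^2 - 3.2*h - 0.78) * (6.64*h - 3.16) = -3.7848*h^5 - 4.3076*h^4 + 23.0264*h^3 - 30.8228*h^2 + 4.9328*h + 2.4648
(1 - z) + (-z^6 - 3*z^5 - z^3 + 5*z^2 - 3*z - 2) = -z^6 - 3*z^5 - z^3 + 5*z^2 - 4*z - 1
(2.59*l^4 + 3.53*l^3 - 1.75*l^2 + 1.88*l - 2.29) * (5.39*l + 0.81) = 13.9601*l^5 + 21.1246*l^4 - 6.5732*l^3 + 8.7157*l^2 - 10.8203*l - 1.8549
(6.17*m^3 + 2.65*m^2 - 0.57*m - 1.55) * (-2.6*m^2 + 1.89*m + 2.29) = -16.042*m^5 + 4.7713*m^4 + 20.6198*m^3 + 9.0212*m^2 - 4.2348*m - 3.5495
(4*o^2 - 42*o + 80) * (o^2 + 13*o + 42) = 4*o^4 + 10*o^3 - 298*o^2 - 724*o + 3360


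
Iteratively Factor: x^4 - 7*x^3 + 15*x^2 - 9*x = (x - 3)*(x^3 - 4*x^2 + 3*x) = x*(x - 3)*(x^2 - 4*x + 3) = x*(x - 3)^2*(x - 1)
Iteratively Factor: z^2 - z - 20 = (z + 4)*(z - 5)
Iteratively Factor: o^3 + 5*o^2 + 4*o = (o + 1)*(o^2 + 4*o) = (o + 1)*(o + 4)*(o)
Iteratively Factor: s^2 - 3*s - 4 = (s - 4)*(s + 1)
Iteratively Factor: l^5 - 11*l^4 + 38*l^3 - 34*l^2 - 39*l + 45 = (l + 1)*(l^4 - 12*l^3 + 50*l^2 - 84*l + 45) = (l - 5)*(l + 1)*(l^3 - 7*l^2 + 15*l - 9) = (l - 5)*(l - 1)*(l + 1)*(l^2 - 6*l + 9) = (l - 5)*(l - 3)*(l - 1)*(l + 1)*(l - 3)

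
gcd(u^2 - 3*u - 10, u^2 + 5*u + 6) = u + 2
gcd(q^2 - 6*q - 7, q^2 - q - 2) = q + 1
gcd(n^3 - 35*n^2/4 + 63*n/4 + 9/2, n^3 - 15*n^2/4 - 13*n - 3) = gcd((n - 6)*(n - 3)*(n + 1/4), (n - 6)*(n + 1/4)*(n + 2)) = n^2 - 23*n/4 - 3/2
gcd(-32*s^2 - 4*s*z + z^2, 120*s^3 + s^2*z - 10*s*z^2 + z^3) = -8*s + z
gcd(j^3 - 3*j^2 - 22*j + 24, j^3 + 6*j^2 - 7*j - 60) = j + 4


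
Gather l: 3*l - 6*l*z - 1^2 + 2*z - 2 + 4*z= l*(3 - 6*z) + 6*z - 3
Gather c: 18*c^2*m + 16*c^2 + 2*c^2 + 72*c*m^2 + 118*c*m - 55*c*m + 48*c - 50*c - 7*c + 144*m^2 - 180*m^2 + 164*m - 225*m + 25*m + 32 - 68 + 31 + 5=c^2*(18*m + 18) + c*(72*m^2 + 63*m - 9) - 36*m^2 - 36*m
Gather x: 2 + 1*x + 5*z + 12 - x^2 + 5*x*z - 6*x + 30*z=-x^2 + x*(5*z - 5) + 35*z + 14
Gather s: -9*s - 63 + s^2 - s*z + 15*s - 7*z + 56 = s^2 + s*(6 - z) - 7*z - 7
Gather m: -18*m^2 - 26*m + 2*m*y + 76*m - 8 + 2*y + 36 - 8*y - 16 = -18*m^2 + m*(2*y + 50) - 6*y + 12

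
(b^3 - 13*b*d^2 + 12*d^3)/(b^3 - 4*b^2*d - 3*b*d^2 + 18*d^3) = (b^2 + 3*b*d - 4*d^2)/(b^2 - b*d - 6*d^2)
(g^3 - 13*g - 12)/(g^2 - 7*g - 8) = (g^2 - g - 12)/(g - 8)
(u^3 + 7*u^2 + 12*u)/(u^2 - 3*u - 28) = u*(u + 3)/(u - 7)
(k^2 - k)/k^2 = (k - 1)/k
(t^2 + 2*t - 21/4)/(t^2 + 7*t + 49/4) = (2*t - 3)/(2*t + 7)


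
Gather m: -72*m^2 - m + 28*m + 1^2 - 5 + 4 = -72*m^2 + 27*m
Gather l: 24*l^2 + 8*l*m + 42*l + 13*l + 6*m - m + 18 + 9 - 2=24*l^2 + l*(8*m + 55) + 5*m + 25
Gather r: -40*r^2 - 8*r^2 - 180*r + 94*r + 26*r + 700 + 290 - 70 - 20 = -48*r^2 - 60*r + 900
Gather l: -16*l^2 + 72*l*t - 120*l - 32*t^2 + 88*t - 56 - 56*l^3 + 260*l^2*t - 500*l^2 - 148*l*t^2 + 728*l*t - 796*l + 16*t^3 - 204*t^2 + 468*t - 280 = -56*l^3 + l^2*(260*t - 516) + l*(-148*t^2 + 800*t - 916) + 16*t^3 - 236*t^2 + 556*t - 336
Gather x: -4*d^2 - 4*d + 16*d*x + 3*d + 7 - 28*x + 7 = -4*d^2 - d + x*(16*d - 28) + 14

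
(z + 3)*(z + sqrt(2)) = z^2 + sqrt(2)*z + 3*z + 3*sqrt(2)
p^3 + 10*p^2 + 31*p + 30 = (p + 2)*(p + 3)*(p + 5)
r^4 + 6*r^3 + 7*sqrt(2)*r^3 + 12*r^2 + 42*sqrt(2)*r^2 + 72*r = r*(r + 6)*(r + sqrt(2))*(r + 6*sqrt(2))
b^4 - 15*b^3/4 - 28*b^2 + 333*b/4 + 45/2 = (b - 6)*(b - 3)*(b + 1/4)*(b + 5)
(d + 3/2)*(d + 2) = d^2 + 7*d/2 + 3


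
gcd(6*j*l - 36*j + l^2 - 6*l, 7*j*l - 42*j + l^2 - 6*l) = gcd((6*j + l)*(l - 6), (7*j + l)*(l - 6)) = l - 6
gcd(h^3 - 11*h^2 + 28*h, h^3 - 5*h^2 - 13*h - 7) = h - 7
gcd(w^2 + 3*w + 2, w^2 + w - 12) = 1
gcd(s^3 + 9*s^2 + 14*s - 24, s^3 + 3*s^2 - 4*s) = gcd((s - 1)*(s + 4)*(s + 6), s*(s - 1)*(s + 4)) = s^2 + 3*s - 4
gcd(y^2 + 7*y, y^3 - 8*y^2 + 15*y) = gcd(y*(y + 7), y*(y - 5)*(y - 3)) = y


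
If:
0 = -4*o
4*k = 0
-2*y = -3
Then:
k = 0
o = 0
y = 3/2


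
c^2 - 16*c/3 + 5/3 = (c - 5)*(c - 1/3)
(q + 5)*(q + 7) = q^2 + 12*q + 35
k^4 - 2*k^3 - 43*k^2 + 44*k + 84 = (k - 7)*(k - 2)*(k + 1)*(k + 6)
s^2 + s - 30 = (s - 5)*(s + 6)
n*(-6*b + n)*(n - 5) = -6*b*n^2 + 30*b*n + n^3 - 5*n^2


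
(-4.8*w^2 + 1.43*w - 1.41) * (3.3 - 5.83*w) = 27.984*w^3 - 24.1769*w^2 + 12.9393*w - 4.653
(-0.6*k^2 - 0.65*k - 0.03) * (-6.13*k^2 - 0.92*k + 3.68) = 3.678*k^4 + 4.5365*k^3 - 1.4261*k^2 - 2.3644*k - 0.1104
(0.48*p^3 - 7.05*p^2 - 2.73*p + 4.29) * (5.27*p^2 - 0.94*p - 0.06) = 2.5296*p^5 - 37.6047*p^4 - 7.7889*p^3 + 25.5975*p^2 - 3.8688*p - 0.2574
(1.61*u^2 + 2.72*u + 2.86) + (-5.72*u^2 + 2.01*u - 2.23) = -4.11*u^2 + 4.73*u + 0.63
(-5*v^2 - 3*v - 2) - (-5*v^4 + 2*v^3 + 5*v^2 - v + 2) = 5*v^4 - 2*v^3 - 10*v^2 - 2*v - 4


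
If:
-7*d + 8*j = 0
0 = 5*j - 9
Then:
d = 72/35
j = 9/5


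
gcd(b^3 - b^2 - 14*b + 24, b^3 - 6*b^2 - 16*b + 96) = b + 4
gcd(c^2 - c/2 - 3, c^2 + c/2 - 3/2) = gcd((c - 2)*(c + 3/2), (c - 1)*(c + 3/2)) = c + 3/2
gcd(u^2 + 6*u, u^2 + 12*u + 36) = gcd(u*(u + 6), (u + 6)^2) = u + 6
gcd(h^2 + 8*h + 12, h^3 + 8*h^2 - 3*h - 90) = h + 6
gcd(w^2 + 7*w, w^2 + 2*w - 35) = w + 7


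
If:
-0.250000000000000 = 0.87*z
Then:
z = -0.29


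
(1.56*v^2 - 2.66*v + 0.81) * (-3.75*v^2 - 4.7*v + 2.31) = -5.85*v^4 + 2.643*v^3 + 13.0681*v^2 - 9.9516*v + 1.8711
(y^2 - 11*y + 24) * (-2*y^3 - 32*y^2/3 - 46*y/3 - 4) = -2*y^5 + 34*y^4/3 + 54*y^3 - 274*y^2/3 - 324*y - 96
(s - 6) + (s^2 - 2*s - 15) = s^2 - s - 21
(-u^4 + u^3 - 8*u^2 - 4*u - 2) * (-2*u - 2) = 2*u^5 + 14*u^3 + 24*u^2 + 12*u + 4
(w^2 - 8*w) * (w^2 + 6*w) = w^4 - 2*w^3 - 48*w^2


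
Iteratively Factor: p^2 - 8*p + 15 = (p - 3)*(p - 5)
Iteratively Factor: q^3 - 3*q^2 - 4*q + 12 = (q - 2)*(q^2 - q - 6) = (q - 3)*(q - 2)*(q + 2)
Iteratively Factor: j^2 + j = (j)*(j + 1)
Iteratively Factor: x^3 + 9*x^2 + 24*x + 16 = (x + 1)*(x^2 + 8*x + 16) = (x + 1)*(x + 4)*(x + 4)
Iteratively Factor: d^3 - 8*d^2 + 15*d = (d - 3)*(d^2 - 5*d) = d*(d - 3)*(d - 5)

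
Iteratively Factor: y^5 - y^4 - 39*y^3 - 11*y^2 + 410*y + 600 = (y + 2)*(y^4 - 3*y^3 - 33*y^2 + 55*y + 300) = (y + 2)*(y + 3)*(y^3 - 6*y^2 - 15*y + 100) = (y - 5)*(y + 2)*(y + 3)*(y^2 - y - 20) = (y - 5)*(y + 2)*(y + 3)*(y + 4)*(y - 5)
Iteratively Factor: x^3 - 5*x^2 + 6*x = (x)*(x^2 - 5*x + 6) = x*(x - 3)*(x - 2)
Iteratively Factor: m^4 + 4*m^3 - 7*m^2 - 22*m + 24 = (m + 3)*(m^3 + m^2 - 10*m + 8) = (m + 3)*(m + 4)*(m^2 - 3*m + 2) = (m - 2)*(m + 3)*(m + 4)*(m - 1)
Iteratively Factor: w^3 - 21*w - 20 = (w - 5)*(w^2 + 5*w + 4) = (w - 5)*(w + 4)*(w + 1)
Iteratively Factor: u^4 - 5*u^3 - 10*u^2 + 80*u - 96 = (u - 3)*(u^3 - 2*u^2 - 16*u + 32) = (u - 3)*(u + 4)*(u^2 - 6*u + 8) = (u - 4)*(u - 3)*(u + 4)*(u - 2)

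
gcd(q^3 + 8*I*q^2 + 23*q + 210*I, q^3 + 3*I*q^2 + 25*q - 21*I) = q + 7*I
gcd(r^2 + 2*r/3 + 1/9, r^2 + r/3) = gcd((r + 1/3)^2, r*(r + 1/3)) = r + 1/3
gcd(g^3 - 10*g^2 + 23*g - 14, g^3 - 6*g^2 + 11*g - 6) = g^2 - 3*g + 2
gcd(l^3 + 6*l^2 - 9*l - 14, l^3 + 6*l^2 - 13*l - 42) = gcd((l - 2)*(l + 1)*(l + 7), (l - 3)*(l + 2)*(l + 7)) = l + 7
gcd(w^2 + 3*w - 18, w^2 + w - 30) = w + 6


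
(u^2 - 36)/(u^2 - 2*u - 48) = (u - 6)/(u - 8)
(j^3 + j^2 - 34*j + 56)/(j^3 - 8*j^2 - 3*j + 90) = (j^3 + j^2 - 34*j + 56)/(j^3 - 8*j^2 - 3*j + 90)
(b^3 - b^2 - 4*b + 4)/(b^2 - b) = b - 4/b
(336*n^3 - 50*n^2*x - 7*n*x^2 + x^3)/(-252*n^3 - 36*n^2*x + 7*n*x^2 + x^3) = (-8*n + x)/(6*n + x)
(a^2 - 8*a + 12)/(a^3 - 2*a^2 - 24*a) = (a - 2)/(a*(a + 4))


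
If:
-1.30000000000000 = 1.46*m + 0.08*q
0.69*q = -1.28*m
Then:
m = -0.99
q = 1.84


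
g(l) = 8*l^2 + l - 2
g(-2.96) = 65.13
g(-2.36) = 40.20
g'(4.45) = 72.20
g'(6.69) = 108.04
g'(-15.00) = -239.00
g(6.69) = 362.74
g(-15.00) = 1783.00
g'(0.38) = 7.08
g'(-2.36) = -36.76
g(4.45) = 160.87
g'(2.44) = 40.04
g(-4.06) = 125.81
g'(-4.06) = -63.96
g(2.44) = 48.07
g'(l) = 16*l + 1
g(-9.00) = 637.00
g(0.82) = 4.20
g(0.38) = -0.46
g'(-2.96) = -46.36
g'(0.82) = 14.12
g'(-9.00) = -143.00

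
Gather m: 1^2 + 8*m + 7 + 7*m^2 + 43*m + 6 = 7*m^2 + 51*m + 14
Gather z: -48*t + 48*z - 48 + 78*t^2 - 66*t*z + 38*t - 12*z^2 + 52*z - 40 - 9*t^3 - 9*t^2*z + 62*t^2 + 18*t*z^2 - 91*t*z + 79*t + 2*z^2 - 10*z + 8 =-9*t^3 + 140*t^2 + 69*t + z^2*(18*t - 10) + z*(-9*t^2 - 157*t + 90) - 80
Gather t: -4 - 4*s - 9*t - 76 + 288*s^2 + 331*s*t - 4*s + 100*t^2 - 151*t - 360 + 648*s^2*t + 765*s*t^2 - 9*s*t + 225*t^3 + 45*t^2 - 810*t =288*s^2 - 8*s + 225*t^3 + t^2*(765*s + 145) + t*(648*s^2 + 322*s - 970) - 440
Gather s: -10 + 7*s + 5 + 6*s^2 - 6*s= 6*s^2 + s - 5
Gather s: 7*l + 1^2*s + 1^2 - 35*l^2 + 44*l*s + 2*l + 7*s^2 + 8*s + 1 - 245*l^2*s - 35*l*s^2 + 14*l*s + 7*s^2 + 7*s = -35*l^2 + 9*l + s^2*(14 - 35*l) + s*(-245*l^2 + 58*l + 16) + 2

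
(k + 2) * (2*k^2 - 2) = 2*k^3 + 4*k^2 - 2*k - 4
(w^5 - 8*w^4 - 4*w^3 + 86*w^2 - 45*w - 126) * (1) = w^5 - 8*w^4 - 4*w^3 + 86*w^2 - 45*w - 126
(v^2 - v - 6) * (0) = 0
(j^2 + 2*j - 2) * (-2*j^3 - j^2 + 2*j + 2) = -2*j^5 - 5*j^4 + 4*j^3 + 8*j^2 - 4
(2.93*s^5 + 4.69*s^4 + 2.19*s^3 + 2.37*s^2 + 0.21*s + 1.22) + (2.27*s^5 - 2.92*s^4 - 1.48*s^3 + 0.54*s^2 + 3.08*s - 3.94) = 5.2*s^5 + 1.77*s^4 + 0.71*s^3 + 2.91*s^2 + 3.29*s - 2.72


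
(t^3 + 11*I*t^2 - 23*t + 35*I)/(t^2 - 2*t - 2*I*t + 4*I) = (t^3 + 11*I*t^2 - 23*t + 35*I)/(t^2 - 2*t - 2*I*t + 4*I)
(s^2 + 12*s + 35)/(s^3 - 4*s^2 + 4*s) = (s^2 + 12*s + 35)/(s*(s^2 - 4*s + 4))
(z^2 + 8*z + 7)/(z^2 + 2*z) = (z^2 + 8*z + 7)/(z*(z + 2))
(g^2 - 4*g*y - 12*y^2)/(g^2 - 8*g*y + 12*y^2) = (-g - 2*y)/(-g + 2*y)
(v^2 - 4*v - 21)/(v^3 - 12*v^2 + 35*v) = (v + 3)/(v*(v - 5))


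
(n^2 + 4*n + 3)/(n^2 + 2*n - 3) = (n + 1)/(n - 1)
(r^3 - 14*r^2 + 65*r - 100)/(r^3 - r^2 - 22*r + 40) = (r^2 - 10*r + 25)/(r^2 + 3*r - 10)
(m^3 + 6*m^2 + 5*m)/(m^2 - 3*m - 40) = m*(m + 1)/(m - 8)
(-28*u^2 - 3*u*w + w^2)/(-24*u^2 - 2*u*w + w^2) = (7*u - w)/(6*u - w)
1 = 1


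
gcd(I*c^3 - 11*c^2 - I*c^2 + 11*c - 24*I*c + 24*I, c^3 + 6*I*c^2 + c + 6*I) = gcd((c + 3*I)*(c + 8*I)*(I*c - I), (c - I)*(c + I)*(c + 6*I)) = 1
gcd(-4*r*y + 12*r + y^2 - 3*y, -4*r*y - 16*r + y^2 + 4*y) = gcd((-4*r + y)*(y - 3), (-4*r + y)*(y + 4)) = -4*r + y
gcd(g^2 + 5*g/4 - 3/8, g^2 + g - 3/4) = g + 3/2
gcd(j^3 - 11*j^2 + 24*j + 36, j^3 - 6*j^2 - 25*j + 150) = j - 6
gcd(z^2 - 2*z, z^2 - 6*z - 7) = 1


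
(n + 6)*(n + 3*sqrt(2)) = n^2 + 3*sqrt(2)*n + 6*n + 18*sqrt(2)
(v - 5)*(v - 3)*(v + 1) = v^3 - 7*v^2 + 7*v + 15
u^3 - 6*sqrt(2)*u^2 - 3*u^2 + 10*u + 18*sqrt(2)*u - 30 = (u - 3)*(u - 5*sqrt(2))*(u - sqrt(2))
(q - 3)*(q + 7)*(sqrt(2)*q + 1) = sqrt(2)*q^3 + q^2 + 4*sqrt(2)*q^2 - 21*sqrt(2)*q + 4*q - 21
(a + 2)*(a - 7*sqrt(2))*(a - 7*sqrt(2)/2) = a^3 - 21*sqrt(2)*a^2/2 + 2*a^2 - 21*sqrt(2)*a + 49*a + 98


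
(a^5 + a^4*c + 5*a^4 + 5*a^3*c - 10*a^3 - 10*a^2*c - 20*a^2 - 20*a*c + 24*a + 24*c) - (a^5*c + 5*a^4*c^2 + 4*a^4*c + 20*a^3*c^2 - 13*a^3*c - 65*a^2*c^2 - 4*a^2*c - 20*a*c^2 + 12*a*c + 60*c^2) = -a^5*c + a^5 - 5*a^4*c^2 - 3*a^4*c + 5*a^4 - 20*a^3*c^2 + 18*a^3*c - 10*a^3 + 65*a^2*c^2 - 6*a^2*c - 20*a^2 + 20*a*c^2 - 32*a*c + 24*a - 60*c^2 + 24*c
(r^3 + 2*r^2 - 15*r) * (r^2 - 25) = r^5 + 2*r^4 - 40*r^3 - 50*r^2 + 375*r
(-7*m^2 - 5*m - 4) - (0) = -7*m^2 - 5*m - 4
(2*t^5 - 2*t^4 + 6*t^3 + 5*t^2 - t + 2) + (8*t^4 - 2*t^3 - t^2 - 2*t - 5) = 2*t^5 + 6*t^4 + 4*t^3 + 4*t^2 - 3*t - 3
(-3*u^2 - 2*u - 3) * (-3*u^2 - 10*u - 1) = 9*u^4 + 36*u^3 + 32*u^2 + 32*u + 3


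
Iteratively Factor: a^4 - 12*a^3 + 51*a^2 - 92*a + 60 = (a - 3)*(a^3 - 9*a^2 + 24*a - 20) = (a - 3)*(a - 2)*(a^2 - 7*a + 10) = (a - 5)*(a - 3)*(a - 2)*(a - 2)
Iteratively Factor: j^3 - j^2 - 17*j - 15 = (j - 5)*(j^2 + 4*j + 3) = (j - 5)*(j + 1)*(j + 3)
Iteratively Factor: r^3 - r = (r)*(r^2 - 1) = r*(r - 1)*(r + 1)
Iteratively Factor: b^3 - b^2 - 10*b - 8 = (b + 2)*(b^2 - 3*b - 4) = (b + 1)*(b + 2)*(b - 4)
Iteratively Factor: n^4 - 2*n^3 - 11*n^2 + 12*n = (n - 4)*(n^3 + 2*n^2 - 3*n) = n*(n - 4)*(n^2 + 2*n - 3) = n*(n - 4)*(n + 3)*(n - 1)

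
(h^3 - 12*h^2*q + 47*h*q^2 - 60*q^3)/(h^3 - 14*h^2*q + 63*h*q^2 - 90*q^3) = (-h + 4*q)/(-h + 6*q)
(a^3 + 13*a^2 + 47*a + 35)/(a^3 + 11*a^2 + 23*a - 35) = (a + 1)/(a - 1)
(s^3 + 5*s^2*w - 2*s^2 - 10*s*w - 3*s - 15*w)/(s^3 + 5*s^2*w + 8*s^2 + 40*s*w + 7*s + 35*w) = (s - 3)/(s + 7)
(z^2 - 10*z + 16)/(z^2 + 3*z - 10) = (z - 8)/(z + 5)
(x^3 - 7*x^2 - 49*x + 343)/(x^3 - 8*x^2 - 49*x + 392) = (x - 7)/(x - 8)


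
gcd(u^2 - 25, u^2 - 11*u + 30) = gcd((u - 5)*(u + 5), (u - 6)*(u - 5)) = u - 5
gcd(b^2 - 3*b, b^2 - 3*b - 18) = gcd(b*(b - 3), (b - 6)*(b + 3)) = 1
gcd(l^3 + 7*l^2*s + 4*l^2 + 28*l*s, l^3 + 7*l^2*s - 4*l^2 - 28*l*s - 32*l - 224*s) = l^2 + 7*l*s + 4*l + 28*s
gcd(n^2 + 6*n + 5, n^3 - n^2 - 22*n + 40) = n + 5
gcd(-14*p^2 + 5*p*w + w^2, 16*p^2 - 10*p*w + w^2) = 2*p - w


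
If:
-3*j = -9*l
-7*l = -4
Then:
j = 12/7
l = 4/7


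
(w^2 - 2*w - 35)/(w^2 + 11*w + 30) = (w - 7)/(w + 6)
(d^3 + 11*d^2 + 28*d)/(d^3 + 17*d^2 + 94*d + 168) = d/(d + 6)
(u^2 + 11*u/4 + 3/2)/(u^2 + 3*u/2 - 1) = (4*u + 3)/(2*(2*u - 1))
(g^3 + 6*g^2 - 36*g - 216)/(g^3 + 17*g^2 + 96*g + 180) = (g - 6)/(g + 5)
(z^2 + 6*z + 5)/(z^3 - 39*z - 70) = (z + 1)/(z^2 - 5*z - 14)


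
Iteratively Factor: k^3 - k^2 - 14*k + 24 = (k - 3)*(k^2 + 2*k - 8) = (k - 3)*(k - 2)*(k + 4)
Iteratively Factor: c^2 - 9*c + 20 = (c - 5)*(c - 4)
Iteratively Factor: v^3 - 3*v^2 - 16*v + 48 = (v - 3)*(v^2 - 16) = (v - 3)*(v + 4)*(v - 4)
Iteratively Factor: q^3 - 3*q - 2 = (q + 1)*(q^2 - q - 2) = (q + 1)^2*(q - 2)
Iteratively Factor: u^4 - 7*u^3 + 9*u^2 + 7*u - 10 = (u + 1)*(u^3 - 8*u^2 + 17*u - 10) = (u - 2)*(u + 1)*(u^2 - 6*u + 5) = (u - 5)*(u - 2)*(u + 1)*(u - 1)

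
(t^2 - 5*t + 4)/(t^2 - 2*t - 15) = (-t^2 + 5*t - 4)/(-t^2 + 2*t + 15)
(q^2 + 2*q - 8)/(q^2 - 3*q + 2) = (q + 4)/(q - 1)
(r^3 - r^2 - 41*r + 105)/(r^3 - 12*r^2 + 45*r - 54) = (r^2 + 2*r - 35)/(r^2 - 9*r + 18)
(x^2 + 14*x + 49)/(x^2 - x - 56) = (x + 7)/(x - 8)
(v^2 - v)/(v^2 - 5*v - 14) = v*(1 - v)/(-v^2 + 5*v + 14)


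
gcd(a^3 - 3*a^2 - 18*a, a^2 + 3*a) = a^2 + 3*a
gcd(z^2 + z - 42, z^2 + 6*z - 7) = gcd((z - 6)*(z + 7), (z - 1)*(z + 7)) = z + 7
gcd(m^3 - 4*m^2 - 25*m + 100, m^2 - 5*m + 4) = m - 4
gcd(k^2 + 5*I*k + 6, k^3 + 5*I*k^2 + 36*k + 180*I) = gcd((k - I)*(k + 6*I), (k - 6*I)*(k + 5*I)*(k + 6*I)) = k + 6*I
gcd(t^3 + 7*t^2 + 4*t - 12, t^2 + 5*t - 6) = t^2 + 5*t - 6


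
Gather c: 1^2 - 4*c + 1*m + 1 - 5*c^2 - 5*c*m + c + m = -5*c^2 + c*(-5*m - 3) + 2*m + 2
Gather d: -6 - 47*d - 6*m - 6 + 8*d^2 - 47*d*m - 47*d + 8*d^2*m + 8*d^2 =d^2*(8*m + 16) + d*(-47*m - 94) - 6*m - 12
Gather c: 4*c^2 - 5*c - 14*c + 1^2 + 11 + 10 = 4*c^2 - 19*c + 22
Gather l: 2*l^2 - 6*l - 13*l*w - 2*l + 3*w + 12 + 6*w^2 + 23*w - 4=2*l^2 + l*(-13*w - 8) + 6*w^2 + 26*w + 8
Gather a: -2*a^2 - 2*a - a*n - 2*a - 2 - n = -2*a^2 + a*(-n - 4) - n - 2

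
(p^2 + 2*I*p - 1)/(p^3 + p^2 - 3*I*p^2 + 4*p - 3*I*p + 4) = (p + I)/(p^2 + p*(1 - 4*I) - 4*I)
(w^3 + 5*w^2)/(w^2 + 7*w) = w*(w + 5)/(w + 7)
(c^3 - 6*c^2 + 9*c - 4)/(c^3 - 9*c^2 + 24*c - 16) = (c - 1)/(c - 4)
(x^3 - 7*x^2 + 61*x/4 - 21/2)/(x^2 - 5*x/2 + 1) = (4*x^2 - 20*x + 21)/(2*(2*x - 1))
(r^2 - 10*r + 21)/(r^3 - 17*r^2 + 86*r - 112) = (r - 3)/(r^2 - 10*r + 16)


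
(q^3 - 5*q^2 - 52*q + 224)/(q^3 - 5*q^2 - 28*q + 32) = (q^2 + 3*q - 28)/(q^2 + 3*q - 4)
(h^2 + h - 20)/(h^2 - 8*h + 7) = (h^2 + h - 20)/(h^2 - 8*h + 7)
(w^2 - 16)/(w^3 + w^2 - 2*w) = (w^2 - 16)/(w*(w^2 + w - 2))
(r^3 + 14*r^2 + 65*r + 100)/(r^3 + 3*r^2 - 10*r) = (r^2 + 9*r + 20)/(r*(r - 2))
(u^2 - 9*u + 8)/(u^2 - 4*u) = (u^2 - 9*u + 8)/(u*(u - 4))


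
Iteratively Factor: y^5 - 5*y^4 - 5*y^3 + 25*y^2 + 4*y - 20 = (y + 1)*(y^4 - 6*y^3 + y^2 + 24*y - 20) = (y - 2)*(y + 1)*(y^3 - 4*y^2 - 7*y + 10) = (y - 2)*(y - 1)*(y + 1)*(y^2 - 3*y - 10) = (y - 5)*(y - 2)*(y - 1)*(y + 1)*(y + 2)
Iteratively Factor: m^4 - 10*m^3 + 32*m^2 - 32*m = (m - 4)*(m^3 - 6*m^2 + 8*m) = m*(m - 4)*(m^2 - 6*m + 8) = m*(m - 4)^2*(m - 2)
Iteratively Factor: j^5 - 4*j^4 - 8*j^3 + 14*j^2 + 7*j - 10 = (j + 2)*(j^4 - 6*j^3 + 4*j^2 + 6*j - 5) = (j - 5)*(j + 2)*(j^3 - j^2 - j + 1) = (j - 5)*(j - 1)*(j + 2)*(j^2 - 1) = (j - 5)*(j - 1)*(j + 1)*(j + 2)*(j - 1)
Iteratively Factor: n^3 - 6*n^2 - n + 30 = (n - 5)*(n^2 - n - 6) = (n - 5)*(n + 2)*(n - 3)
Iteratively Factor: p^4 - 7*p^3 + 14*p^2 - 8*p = (p - 1)*(p^3 - 6*p^2 + 8*p) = (p - 4)*(p - 1)*(p^2 - 2*p) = p*(p - 4)*(p - 1)*(p - 2)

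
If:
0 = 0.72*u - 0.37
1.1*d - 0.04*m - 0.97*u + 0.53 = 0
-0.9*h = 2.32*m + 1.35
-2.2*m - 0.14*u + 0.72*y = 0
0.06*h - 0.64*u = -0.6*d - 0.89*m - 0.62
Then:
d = -0.04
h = -0.87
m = -0.24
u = 0.51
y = -0.64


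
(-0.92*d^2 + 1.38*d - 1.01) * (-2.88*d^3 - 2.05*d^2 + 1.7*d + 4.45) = 2.6496*d^5 - 2.0884*d^4 - 1.4842*d^3 + 0.322499999999999*d^2 + 4.424*d - 4.4945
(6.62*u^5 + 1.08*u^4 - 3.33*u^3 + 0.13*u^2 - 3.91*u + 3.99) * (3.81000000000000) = 25.2222*u^5 + 4.1148*u^4 - 12.6873*u^3 + 0.4953*u^2 - 14.8971*u + 15.2019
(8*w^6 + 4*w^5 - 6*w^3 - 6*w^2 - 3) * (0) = 0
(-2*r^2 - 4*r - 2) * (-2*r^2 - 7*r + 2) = 4*r^4 + 22*r^3 + 28*r^2 + 6*r - 4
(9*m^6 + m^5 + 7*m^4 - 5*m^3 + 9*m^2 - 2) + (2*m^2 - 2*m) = 9*m^6 + m^5 + 7*m^4 - 5*m^3 + 11*m^2 - 2*m - 2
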